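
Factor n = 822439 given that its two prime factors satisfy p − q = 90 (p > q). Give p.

953

Since p = q + 90, we have 822439 = q(q + 90), so q² + 90q − 822439 = 0.
Discriminant: 90² + 4·822439 = 8100 + 3289756 = 3297856; √3297856 = 1816.
q = (−90 + 1816)/2 = 863, and p = q + 90 = 953.
Check: 863 · 953 = 822439.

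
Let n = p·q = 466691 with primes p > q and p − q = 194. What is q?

593

Since p = q + 194, we have 466691 = q(q + 194), so q² + 194q − 466691 = 0.
Discriminant: 194² + 4·466691 = 37636 + 1866764 = 1904400; √1904400 = 1380.
q = (−194 + 1380)/2 = 593, and p = q + 194 = 787.
Check: 593 · 787 = 466691.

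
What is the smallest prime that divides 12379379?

79

12379379 is odd.
Digit sum 41, not divisible by 3.
Ends in 9: not divisible by 5.
7: 12379379 = 7·1768482 + 5
11: 12379379 = 11·1125398 + 1
13: 12379379 = 13·952259 + 12
17: 12379379 = 17·728198 + 13
19: 12379379 = 19·651546 + 5
23: 12379379 = 23·538233 + 20
29: 12379379 = 29·426875 + 4
31: 12379379 = 31·399334 + 25
37: 12379379 = 37·334577 + 30
41: 12379379 = 41·301936 + 3
43: 12379379 = 43·287892 + 23
47: 12379379 = 47·263391 + 2
53: 12379379 = 53·233573 + 10
59: 12379379 = 59·209819 + 58
61: 12379379 = 61·202940 + 39
67: 12379379 = 67·184766 + 57
71: 12379379 = 71·174357 + 32
73: 12379379 = 73·169580 + 39
79: 12379379 = 79·156701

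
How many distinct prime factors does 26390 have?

5

26390 = 2 · 13195
13195 = 5 · 2639
2639 = 7 · 377
377 = 13 · 29
26390 = 2 · 5 · 7 · 13 · 29, which has 5 distinct prime factors.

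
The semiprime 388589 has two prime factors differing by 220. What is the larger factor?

743

Since p = q + 220, we have 388589 = q(q + 220), so q² + 220q − 388589 = 0.
Discriminant: 220² + 4·388589 = 48400 + 1554356 = 1602756; √1602756 = 1266.
q = (−220 + 1266)/2 = 523, and p = q + 220 = 743.
Check: 523 · 743 = 388589.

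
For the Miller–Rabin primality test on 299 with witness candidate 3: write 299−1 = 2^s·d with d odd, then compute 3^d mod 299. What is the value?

269

299 − 1 = 298 = 2^1 · 149, so d = 149.
3^1 ≡ 3 (mod 299)
3^2 ≡ 3^2 = 9 ≡ 9 (mod 299)
3^4 ≡ 9^2 = 81 ≡ 81 (mod 299)
3^8 ≡ 81^2 = 6561 ≡ 282 (mod 299)
3^16 ≡ 282^2 = 79524 ≡ 289 (mod 299)
3^32 ≡ 289^2 = 83521 ≡ 100 (mod 299)
3^64 ≡ 100^2 = 10000 ≡ 133 (mod 299)
3^128 ≡ 133^2 = 17689 ≡ 48 (mod 299)
149 = 128 + 16 + 4 + 1 in binary powers of 2.
So 3^149 ≡ 48 · 289 · 81 · 3 ≡ 269 (mod 299).
Squaring chain: 269; never reaches −1, so base 3 is a Miller–Rabin witness that 299 is composite.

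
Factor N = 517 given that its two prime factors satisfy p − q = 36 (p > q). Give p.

47

Since p = q + 36, we have 517 = q(q + 36), so q² + 36q − 517 = 0.
Discriminant: 36² + 4·517 = 1296 + 2068 = 3364; √3364 = 58.
q = (−36 + 58)/2 = 11, and p = q + 36 = 47.
Check: 11 · 47 = 517.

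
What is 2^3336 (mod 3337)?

1835

2^1 ≡ 2 (mod 3337)
2^2 ≡ 2^2 = 4 ≡ 4 (mod 3337)
2^4 ≡ 4^2 = 16 ≡ 16 (mod 3337)
2^8 ≡ 16^2 = 256 ≡ 256 (mod 3337)
2^16 ≡ 256^2 = 65536 ≡ 2133 (mod 3337)
2^32 ≡ 2133^2 = 4549689 ≡ 1358 (mod 3337)
2^64 ≡ 1358^2 = 1844164 ≡ 2140 (mod 3337)
2^128 ≡ 2140^2 = 4579600 ≡ 1236 (mod 3337)
2^256 ≡ 1236^2 = 1527696 ≡ 2687 (mod 3337)
2^512 ≡ 2687^2 = 7219969 ≡ 2038 (mod 3337)
2^1024 ≡ 2038^2 = 4153444 ≡ 2216 (mod 3337)
2^2048 ≡ 2216^2 = 4910656 ≡ 1929 (mod 3337)
3336 = 2048 + 1024 + 256 + 8 in binary powers of 2.
So 2^3336 ≡ 1929 · 2216 · 2687 · 256 ≡ 1835 (mod 3337).
Since 1835 ≠ 1, base 2 is a Fermat witness: 3337 is composite.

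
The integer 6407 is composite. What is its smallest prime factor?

6407 is odd.
Digit sum 17, not divisible by 3.
Ends in 7: not divisible by 5.
7: 6407 = 7·915 + 2
11: 6407 = 11·582 + 5
13: 6407 = 13·492 + 11
17: 6407 = 17·376 + 15
19: 6407 = 19·337 + 4
23: 6407 = 23·278 + 13
29: 6407 = 29·220 + 27
31: 6407 = 31·206 + 21
37: 6407 = 37·173 + 6
41: 6407 = 41·156 + 11
43: 6407 = 43·149

43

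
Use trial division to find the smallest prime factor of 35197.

35197 is odd.
Digit sum 25, not divisible by 3.
Ends in 7: not divisible by 5.
7: 35197 = 7·5028 + 1
11: 35197 = 11·3199 + 8
13: 35197 = 13·2707 + 6
17: 35197 = 17·2070 + 7
19: 35197 = 19·1852 + 9
23: 35197 = 23·1530 + 7
29: 35197 = 29·1213 + 20
31: 35197 = 31·1135 + 12
37: 35197 = 37·951 + 10
41: 35197 = 41·858 + 19
43: 35197 = 43·818 + 23
47: 35197 = 47·748 + 41
53: 35197 = 53·664 + 5
59: 35197 = 59·596 + 33
61: 35197 = 61·577

61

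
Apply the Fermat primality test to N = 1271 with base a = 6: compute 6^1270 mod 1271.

6^1 ≡ 6 (mod 1271)
6^2 ≡ 6^2 = 36 ≡ 36 (mod 1271)
6^4 ≡ 36^2 = 1296 ≡ 25 (mod 1271)
6^8 ≡ 25^2 = 625 ≡ 625 (mod 1271)
6^16 ≡ 625^2 = 390625 ≡ 428 (mod 1271)
6^32 ≡ 428^2 = 183184 ≡ 160 (mod 1271)
6^64 ≡ 160^2 = 25600 ≡ 180 (mod 1271)
6^128 ≡ 180^2 = 32400 ≡ 625 (mod 1271)
6^256 ≡ 625^2 = 390625 ≡ 428 (mod 1271)
6^512 ≡ 428^2 = 183184 ≡ 160 (mod 1271)
6^1024 ≡ 160^2 = 25600 ≡ 180 (mod 1271)
1270 = 1024 + 128 + 64 + 32 + 16 + 4 + 2 in binary powers of 2.
So 6^1270 ≡ 180 · 625 · 180 · 160 · 428 · 25 · 36 ≡ 583 (mod 1271).
Since 583 ≠ 1, base 6 is a Fermat witness: 1271 is composite.

583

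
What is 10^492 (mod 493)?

132

10^1 ≡ 10 (mod 493)
10^2 ≡ 10^2 = 100 ≡ 100 (mod 493)
10^4 ≡ 100^2 = 10000 ≡ 140 (mod 493)
10^8 ≡ 140^2 = 19600 ≡ 373 (mod 493)
10^16 ≡ 373^2 = 139129 ≡ 103 (mod 493)
10^32 ≡ 103^2 = 10609 ≡ 256 (mod 493)
10^64 ≡ 256^2 = 65536 ≡ 460 (mod 493)
10^128 ≡ 460^2 = 211600 ≡ 103 (mod 493)
10^256 ≡ 103^2 = 10609 ≡ 256 (mod 493)
492 = 256 + 128 + 64 + 32 + 8 + 4 in binary powers of 2.
So 10^492 ≡ 256 · 103 · 460 · 256 · 373 · 140 ≡ 132 (mod 493).
Since 132 ≠ 1, base 10 is a Fermat witness: 493 is composite.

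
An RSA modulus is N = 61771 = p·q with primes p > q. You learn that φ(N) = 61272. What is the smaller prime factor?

φ(n) = (p−1)(q−1) = n − (p+q) + 1, so p + q = 61771 − 61272 + 1 = 500.
p and q are the roots of t² − 500t + 61771 = 0.
Discriminant: 500² − 4·61771 = 250000 − 247084 = 2916; √2916 = 54.
q = (500 − 54)/2 = 223, p = (500 + 54)/2 = 277.
Check: 223 · 277 = 61771.

223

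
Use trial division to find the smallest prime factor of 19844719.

19844719 is odd.
Digit sum 43, not divisible by 3.
Ends in 9: not divisible by 5.
7: 19844719 = 7·2834959 + 6
11: 19844719 = 11·1804065 + 4
13: 19844719 = 13·1526516 + 11
17: 19844719 = 17·1167336 + 7
19: 19844719 = 19·1044458 + 17
23: 19844719 = 23·862813 + 20
29: 19844719 = 29·684300 + 19
31: 19844719 = 31·640152 + 7
37: 19844719 = 37·536343 + 28
41: 19844719 = 41·484017 + 22
43: 19844719 = 43·461505 + 4
47: 19844719 = 47·422228 + 3
53: 19844719 = 53·374428 + 35
59: 19844719 = 59·336351 + 10
61: 19844719 = 61·325323 + 16
67: 19844719 = 67·296189 + 56
71: 19844719 = 71·279503 + 6
73: 19844719 = 73·271845 + 34
79: 19844719 = 79·251198 + 77
83: 19844719 = 83·239093

83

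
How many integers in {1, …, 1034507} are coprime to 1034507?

Factor: 1034507 = 53 · 131 · 149.
φ(1034507) = (53−1) · (131−1) · (149−1) = 52 · 130 · 148 = 1000480.

1000480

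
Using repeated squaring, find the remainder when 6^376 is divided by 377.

6^1 ≡ 6 (mod 377)
6^2 ≡ 6^2 = 36 ≡ 36 (mod 377)
6^4 ≡ 36^2 = 1296 ≡ 165 (mod 377)
6^8 ≡ 165^2 = 27225 ≡ 81 (mod 377)
6^16 ≡ 81^2 = 6561 ≡ 152 (mod 377)
6^32 ≡ 152^2 = 23104 ≡ 107 (mod 377)
6^64 ≡ 107^2 = 11449 ≡ 139 (mod 377)
6^128 ≡ 139^2 = 19321 ≡ 94 (mod 377)
6^256 ≡ 94^2 = 8836 ≡ 165 (mod 377)
376 = 256 + 64 + 32 + 16 + 8 in binary powers of 2.
So 6^376 ≡ 165 · 139 · 107 · 152 · 81 ≡ 373 (mod 377).
Since 373 ≠ 1, base 6 is a Fermat witness: 377 is composite.

373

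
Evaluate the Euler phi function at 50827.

Factor: 50827 = 7 · 53 · 137.
φ(50827) = (7−1) · (53−1) · (137−1) = 6 · 52 · 136 = 42432.

42432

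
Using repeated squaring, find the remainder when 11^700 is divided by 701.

1

11^1 ≡ 11 (mod 701)
11^2 ≡ 11^2 = 121 ≡ 121 (mod 701)
11^4 ≡ 121^2 = 14641 ≡ 621 (mod 701)
11^8 ≡ 621^2 = 385641 ≡ 91 (mod 701)
11^16 ≡ 91^2 = 8281 ≡ 570 (mod 701)
11^32 ≡ 570^2 = 324900 ≡ 337 (mod 701)
11^64 ≡ 337^2 = 113569 ≡ 7 (mod 701)
11^128 ≡ 7^2 = 49 ≡ 49 (mod 701)
11^256 ≡ 49^2 = 2401 ≡ 298 (mod 701)
11^512 ≡ 298^2 = 88804 ≡ 478 (mod 701)
700 = 512 + 128 + 32 + 16 + 8 + 4 in binary powers of 2.
So 11^700 ≡ 478 · 49 · 337 · 570 · 91 · 621 ≡ 1 (mod 701).
Since the result is 1, base 11 gives no evidence that 701 is composite.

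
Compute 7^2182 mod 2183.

847

7^1 ≡ 7 (mod 2183)
7^2 ≡ 7^2 = 49 ≡ 49 (mod 2183)
7^4 ≡ 49^2 = 2401 ≡ 218 (mod 2183)
7^8 ≡ 218^2 = 47524 ≡ 1681 (mod 2183)
7^16 ≡ 1681^2 = 2825761 ≡ 959 (mod 2183)
7^32 ≡ 959^2 = 919681 ≡ 638 (mod 2183)
7^64 ≡ 638^2 = 407044 ≡ 1006 (mod 2183)
7^128 ≡ 1006^2 = 1012036 ≡ 1307 (mod 2183)
7^256 ≡ 1307^2 = 1708249 ≡ 1143 (mod 2183)
7^512 ≡ 1143^2 = 1306449 ≡ 1015 (mod 2183)
7^1024 ≡ 1015^2 = 1030225 ≡ 2032 (mod 2183)
7^2048 ≡ 2032^2 = 4129024 ≡ 971 (mod 2183)
2182 = 2048 + 128 + 4 + 2 in binary powers of 2.
So 7^2182 ≡ 971 · 1307 · 218 · 49 ≡ 847 (mod 2183).
Since 847 ≠ 1, base 7 is a Fermat witness: 2183 is composite.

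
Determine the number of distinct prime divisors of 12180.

12180 = 2^2 · 3045
3045 = 3 · 1015
1015 = 5 · 203
203 = 7 · 29
12180 = 2^2 · 3 · 5 · 7 · 29, which has 5 distinct prime factors.

5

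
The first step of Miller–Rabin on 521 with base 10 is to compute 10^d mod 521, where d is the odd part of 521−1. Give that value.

521 − 1 = 520 = 2^3 · 65, so d = 65.
10^1 ≡ 10 (mod 521)
10^2 ≡ 10^2 = 100 ≡ 100 (mod 521)
10^4 ≡ 100^2 = 10000 ≡ 101 (mod 521)
10^8 ≡ 101^2 = 10201 ≡ 302 (mod 521)
10^16 ≡ 302^2 = 91204 ≡ 29 (mod 521)
10^32 ≡ 29^2 = 841 ≡ 320 (mod 521)
10^64 ≡ 320^2 = 102400 ≡ 284 (mod 521)
65 = 64 + 1 in binary powers of 2.
So 10^65 ≡ 284 · 10 ≡ 235 (mod 521).
Squaring chain: 235 → 520 → 1; reaches −1, so base 10 does not prove 521 composite.

235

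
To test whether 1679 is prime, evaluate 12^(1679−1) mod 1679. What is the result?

12^1 ≡ 12 (mod 1679)
12^2 ≡ 12^2 = 144 ≡ 144 (mod 1679)
12^4 ≡ 144^2 = 20736 ≡ 588 (mod 1679)
12^8 ≡ 588^2 = 345744 ≡ 1549 (mod 1679)
12^16 ≡ 1549^2 = 2399401 ≡ 110 (mod 1679)
12^32 ≡ 110^2 = 12100 ≡ 347 (mod 1679)
12^64 ≡ 347^2 = 120409 ≡ 1200 (mod 1679)
12^128 ≡ 1200^2 = 1440000 ≡ 1097 (mod 1679)
12^256 ≡ 1097^2 = 1203409 ≡ 1245 (mod 1679)
12^512 ≡ 1245^2 = 1550025 ≡ 308 (mod 1679)
12^1024 ≡ 308^2 = 94864 ≡ 840 (mod 1679)
1678 = 1024 + 512 + 128 + 8 + 4 + 2 in binary powers of 2.
So 12^1678 ≡ 840 · 308 · 1097 · 1549 · 588 · 144 ≡ 653 (mod 1679).
Since 653 ≠ 1, base 12 is a Fermat witness: 1679 is composite.

653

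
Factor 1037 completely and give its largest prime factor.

61

1037 = 17 · 61
61 is prime.
So 1037 = 17 · 61; the largest prime factor is 61.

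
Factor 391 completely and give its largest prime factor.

23

391 = 17 · 23
23 is prime.
So 391 = 17 · 23; the largest prime factor is 23.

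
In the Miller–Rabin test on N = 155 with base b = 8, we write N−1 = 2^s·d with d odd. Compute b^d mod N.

155 − 1 = 154 = 2^1 · 77, so d = 77.
8^1 ≡ 8 (mod 155)
8^2 ≡ 8^2 = 64 ≡ 64 (mod 155)
8^4 ≡ 64^2 = 4096 ≡ 66 (mod 155)
8^8 ≡ 66^2 = 4356 ≡ 16 (mod 155)
8^16 ≡ 16^2 = 256 ≡ 101 (mod 155)
8^32 ≡ 101^2 = 10201 ≡ 126 (mod 155)
8^64 ≡ 126^2 = 15876 ≡ 66 (mod 155)
77 = 64 + 8 + 4 + 1 in binary powers of 2.
So 8^77 ≡ 66 · 16 · 66 · 8 ≡ 33 (mod 155).
Squaring chain: 33; never reaches −1, so base 8 is a Miller–Rabin witness that 155 is composite.

33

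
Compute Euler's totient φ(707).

600

Factor: 707 = 7 · 101.
φ(707) = (7−1) · (101−1) = 6 · 100 = 600.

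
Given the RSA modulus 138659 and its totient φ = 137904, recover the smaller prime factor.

313

φ(n) = (p−1)(q−1) = n − (p+q) + 1, so p + q = 138659 − 137904 + 1 = 756.
p and q are the roots of t² − 756t + 138659 = 0.
Discriminant: 756² − 4·138659 = 571536 − 554636 = 16900; √16900 = 130.
q = (756 − 130)/2 = 313, p = (756 + 130)/2 = 443.
Check: 313 · 443 = 138659.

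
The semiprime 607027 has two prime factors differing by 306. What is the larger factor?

947

Since p = q + 306, we have 607027 = q(q + 306), so q² + 306q − 607027 = 0.
Discriminant: 306² + 4·607027 = 93636 + 2428108 = 2521744; √2521744 = 1588.
q = (−306 + 1588)/2 = 641, and p = q + 306 = 947.
Check: 641 · 947 = 607027.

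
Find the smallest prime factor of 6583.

29

6583 is odd.
Digit sum 22, not divisible by 3.
Ends in 3: not divisible by 5.
7: 6583 = 7·940 + 3
11: 6583 = 11·598 + 5
13: 6583 = 13·506 + 5
17: 6583 = 17·387 + 4
19: 6583 = 19·346 + 9
23: 6583 = 23·286 + 5
29: 6583 = 29·227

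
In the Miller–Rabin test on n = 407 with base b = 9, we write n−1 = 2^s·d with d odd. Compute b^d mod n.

407 − 1 = 406 = 2^1 · 203, so d = 203.
9^1 ≡ 9 (mod 407)
9^2 ≡ 9^2 = 81 ≡ 81 (mod 407)
9^4 ≡ 81^2 = 6561 ≡ 49 (mod 407)
9^8 ≡ 49^2 = 2401 ≡ 366 (mod 407)
9^16 ≡ 366^2 = 133956 ≡ 53 (mod 407)
9^32 ≡ 53^2 = 2809 ≡ 367 (mod 407)
9^64 ≡ 367^2 = 134689 ≡ 379 (mod 407)
9^128 ≡ 379^2 = 143641 ≡ 377 (mod 407)
203 = 128 + 64 + 8 + 2 + 1 in binary powers of 2.
So 9^203 ≡ 377 · 379 · 366 · 81 · 9 ≡ 256 (mod 407).
Squaring chain: 256; never reaches −1, so base 9 is a Miller–Rabin witness that 407 is composite.

256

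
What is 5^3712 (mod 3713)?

5^1 ≡ 5 (mod 3713)
5^2 ≡ 5^2 = 25 ≡ 25 (mod 3713)
5^4 ≡ 25^2 = 625 ≡ 625 (mod 3713)
5^8 ≡ 625^2 = 390625 ≡ 760 (mod 3713)
5^16 ≡ 760^2 = 577600 ≡ 2085 (mod 3713)
5^32 ≡ 2085^2 = 4347225 ≡ 3015 (mod 3713)
5^64 ≡ 3015^2 = 9090225 ≡ 801 (mod 3713)
5^128 ≡ 801^2 = 641601 ≡ 2965 (mod 3713)
5^256 ≡ 2965^2 = 8791225 ≡ 2554 (mod 3713)
5^512 ≡ 2554^2 = 6522916 ≡ 2888 (mod 3713)
5^1024 ≡ 2888^2 = 8340544 ≡ 1146 (mod 3713)
5^2048 ≡ 1146^2 = 1313316 ≡ 2627 (mod 3713)
3712 = 2048 + 1024 + 512 + 128 in binary powers of 2.
So 5^3712 ≡ 2627 · 1146 · 2888 · 2965 ≡ 3391 (mod 3713).
Since 3391 ≠ 1, base 5 is a Fermat witness: 3713 is composite.

3391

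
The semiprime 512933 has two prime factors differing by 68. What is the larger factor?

751

Since p = q + 68, we have 512933 = q(q + 68), so q² + 68q − 512933 = 0.
Discriminant: 68² + 4·512933 = 4624 + 2051732 = 2056356; √2056356 = 1434.
q = (−68 + 1434)/2 = 683, and p = q + 68 = 751.
Check: 683 · 751 = 512933.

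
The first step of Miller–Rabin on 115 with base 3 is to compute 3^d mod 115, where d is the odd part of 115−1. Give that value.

115 − 1 = 114 = 2^1 · 57, so d = 57.
3^1 ≡ 3 (mod 115)
3^2 ≡ 3^2 = 9 ≡ 9 (mod 115)
3^4 ≡ 9^2 = 81 ≡ 81 (mod 115)
3^8 ≡ 81^2 = 6561 ≡ 6 (mod 115)
3^16 ≡ 6^2 = 36 ≡ 36 (mod 115)
3^32 ≡ 36^2 = 1296 ≡ 31 (mod 115)
57 = 32 + 16 + 8 + 1 in binary powers of 2.
So 3^57 ≡ 31 · 36 · 6 · 3 ≡ 78 (mod 115).
Squaring chain: 78; never reaches −1, so base 3 is a Miller–Rabin witness that 115 is composite.

78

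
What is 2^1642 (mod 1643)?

2^1 ≡ 2 (mod 1643)
2^2 ≡ 2^2 = 4 ≡ 4 (mod 1643)
2^4 ≡ 4^2 = 16 ≡ 16 (mod 1643)
2^8 ≡ 16^2 = 256 ≡ 256 (mod 1643)
2^16 ≡ 256^2 = 65536 ≡ 1459 (mod 1643)
2^32 ≡ 1459^2 = 2128681 ≡ 996 (mod 1643)
2^64 ≡ 996^2 = 992016 ≡ 1287 (mod 1643)
2^128 ≡ 1287^2 = 1656369 ≡ 225 (mod 1643)
2^256 ≡ 225^2 = 50625 ≡ 1335 (mod 1643)
2^512 ≡ 1335^2 = 1782225 ≡ 1213 (mod 1643)
2^1024 ≡ 1213^2 = 1471369 ≡ 884 (mod 1643)
1642 = 1024 + 512 + 64 + 32 + 8 + 2 in binary powers of 2.
So 2^1642 ≡ 884 · 1213 · 1287 · 996 · 256 · 4 ≡ 779 (mod 1643).
Since 779 ≠ 1, base 2 is a Fermat witness: 1643 is composite.

779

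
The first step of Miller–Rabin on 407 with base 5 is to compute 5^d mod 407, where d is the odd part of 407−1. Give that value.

407 − 1 = 406 = 2^1 · 203, so d = 203.
5^1 ≡ 5 (mod 407)
5^2 ≡ 5^2 = 25 ≡ 25 (mod 407)
5^4 ≡ 25^2 = 625 ≡ 218 (mod 407)
5^8 ≡ 218^2 = 47524 ≡ 312 (mod 407)
5^16 ≡ 312^2 = 97344 ≡ 71 (mod 407)
5^32 ≡ 71^2 = 5041 ≡ 157 (mod 407)
5^64 ≡ 157^2 = 24649 ≡ 229 (mod 407)
5^128 ≡ 229^2 = 52441 ≡ 345 (mod 407)
203 = 128 + 64 + 8 + 2 + 1 in binary powers of 2.
So 5^203 ≡ 345 · 229 · 312 · 25 · 5 ≡ 279 (mod 407).
Squaring chain: 279; never reaches −1, so base 5 is a Miller–Rabin witness that 407 is composite.

279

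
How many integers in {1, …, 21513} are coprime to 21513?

Factor: 21513 = 3 · 71 · 101.
φ(21513) = (3−1) · (71−1) · (101−1) = 2 · 70 · 100 = 14000.

14000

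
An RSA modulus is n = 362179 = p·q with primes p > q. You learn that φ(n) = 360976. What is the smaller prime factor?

φ(n) = (p−1)(q−1) = n − (p+q) + 1, so p + q = 362179 − 360976 + 1 = 1204.
p and q are the roots of t² − 1204t + 362179 = 0.
Discriminant: 1204² − 4·362179 = 1449616 − 1448716 = 900; √900 = 30.
q = (1204 − 30)/2 = 587, p = (1204 + 30)/2 = 617.
Check: 587 · 617 = 362179.

587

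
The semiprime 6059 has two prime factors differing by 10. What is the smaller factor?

73

Since p = q + 10, we have 6059 = q(q + 10), so q² + 10q − 6059 = 0.
Discriminant: 10² + 4·6059 = 100 + 24236 = 24336; √24336 = 156.
q = (−10 + 156)/2 = 73, and p = q + 10 = 83.
Check: 73 · 83 = 6059.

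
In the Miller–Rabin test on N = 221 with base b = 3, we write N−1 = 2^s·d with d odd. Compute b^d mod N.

221 − 1 = 220 = 2^2 · 55, so d = 55.
3^1 ≡ 3 (mod 221)
3^2 ≡ 3^2 = 9 ≡ 9 (mod 221)
3^4 ≡ 9^2 = 81 ≡ 81 (mod 221)
3^8 ≡ 81^2 = 6561 ≡ 152 (mod 221)
3^16 ≡ 152^2 = 23104 ≡ 120 (mod 221)
3^32 ≡ 120^2 = 14400 ≡ 35 (mod 221)
55 = 32 + 16 + 4 + 2 + 1 in binary powers of 2.
So 3^55 ≡ 35 · 120 · 81 · 9 · 3 ≡ 198 (mod 221).
Squaring chain: 198 → 87; never reaches −1, so base 3 is a Miller–Rabin witness that 221 is composite.

198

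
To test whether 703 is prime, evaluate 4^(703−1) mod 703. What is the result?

4^1 ≡ 4 (mod 703)
4^2 ≡ 4^2 = 16 ≡ 16 (mod 703)
4^4 ≡ 16^2 = 256 ≡ 256 (mod 703)
4^8 ≡ 256^2 = 65536 ≡ 157 (mod 703)
4^16 ≡ 157^2 = 24649 ≡ 44 (mod 703)
4^32 ≡ 44^2 = 1936 ≡ 530 (mod 703)
4^64 ≡ 530^2 = 280900 ≡ 403 (mod 703)
4^128 ≡ 403^2 = 162409 ≡ 16 (mod 703)
4^256 ≡ 16^2 = 256 ≡ 256 (mod 703)
4^512 ≡ 256^2 = 65536 ≡ 157 (mod 703)
702 = 512 + 128 + 32 + 16 + 8 + 4 + 2 in binary powers of 2.
So 4^702 ≡ 157 · 16 · 530 · 44 · 157 · 256 · 16 ≡ 1 (mod 703).
Since the result is 1, base 4 gives no evidence that 703 is composite.

1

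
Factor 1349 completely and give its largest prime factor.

71

1349 = 19 · 71
71 is prime.
So 1349 = 19 · 71; the largest prime factor is 71.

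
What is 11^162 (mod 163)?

11^1 ≡ 11 (mod 163)
11^2 ≡ 11^2 = 121 ≡ 121 (mod 163)
11^4 ≡ 121^2 = 14641 ≡ 134 (mod 163)
11^8 ≡ 134^2 = 17956 ≡ 26 (mod 163)
11^16 ≡ 26^2 = 676 ≡ 24 (mod 163)
11^32 ≡ 24^2 = 576 ≡ 87 (mod 163)
11^64 ≡ 87^2 = 7569 ≡ 71 (mod 163)
11^128 ≡ 71^2 = 5041 ≡ 151 (mod 163)
162 = 128 + 32 + 2 in binary powers of 2.
So 11^162 ≡ 151 · 87 · 121 ≡ 1 (mod 163).
Since the result is 1, base 11 gives no evidence that 163 is composite.

1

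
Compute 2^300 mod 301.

2^1 ≡ 2 (mod 301)
2^2 ≡ 2^2 = 4 ≡ 4 (mod 301)
2^4 ≡ 4^2 = 16 ≡ 16 (mod 301)
2^8 ≡ 16^2 = 256 ≡ 256 (mod 301)
2^16 ≡ 256^2 = 65536 ≡ 219 (mod 301)
2^32 ≡ 219^2 = 47961 ≡ 102 (mod 301)
2^64 ≡ 102^2 = 10404 ≡ 170 (mod 301)
2^128 ≡ 170^2 = 28900 ≡ 4 (mod 301)
2^256 ≡ 4^2 = 16 ≡ 16 (mod 301)
300 = 256 + 32 + 8 + 4 in binary powers of 2.
So 2^300 ≡ 16 · 102 · 256 · 16 ≡ 64 (mod 301).
Since 64 ≠ 1, base 2 is a Fermat witness: 301 is composite.

64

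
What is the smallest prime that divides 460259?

460259 is odd.
Digit sum 26, not divisible by 3.
Ends in 9: not divisible by 5.
7: 460259 = 7·65751 + 2
11: 460259 = 11·41841 + 8
13: 460259 = 13·35404 + 7
17: 460259 = 17·27074 + 1
19: 460259 = 19·24224 + 3
23: 460259 = 23·20011 + 6
29: 460259 = 29·15871

29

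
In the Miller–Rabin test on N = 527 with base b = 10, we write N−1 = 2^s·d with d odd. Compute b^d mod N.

527 − 1 = 526 = 2^1 · 263, so d = 263.
10^1 ≡ 10 (mod 527)
10^2 ≡ 10^2 = 100 ≡ 100 (mod 527)
10^4 ≡ 100^2 = 10000 ≡ 514 (mod 527)
10^8 ≡ 514^2 = 264196 ≡ 169 (mod 527)
10^16 ≡ 169^2 = 28561 ≡ 103 (mod 527)
10^32 ≡ 103^2 = 10609 ≡ 69 (mod 527)
10^64 ≡ 69^2 = 4761 ≡ 18 (mod 527)
10^128 ≡ 18^2 = 324 ≡ 324 (mod 527)
10^256 ≡ 324^2 = 104976 ≡ 103 (mod 527)
263 = 256 + 4 + 2 + 1 in binary powers of 2.
So 10^263 ≡ 103 · 514 · 100 · 10 ≡ 107 (mod 527).
Squaring chain: 107; never reaches −1, so base 10 is a Miller–Rabin witness that 527 is composite.

107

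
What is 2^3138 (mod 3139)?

3057

2^1 ≡ 2 (mod 3139)
2^2 ≡ 2^2 = 4 ≡ 4 (mod 3139)
2^4 ≡ 4^2 = 16 ≡ 16 (mod 3139)
2^8 ≡ 16^2 = 256 ≡ 256 (mod 3139)
2^16 ≡ 256^2 = 65536 ≡ 2756 (mod 3139)
2^32 ≡ 2756^2 = 7595536 ≡ 2295 (mod 3139)
2^64 ≡ 2295^2 = 5267025 ≡ 2922 (mod 3139)
2^128 ≡ 2922^2 = 8538084 ≡ 4 (mod 3139)
2^256 ≡ 4^2 = 16 ≡ 16 (mod 3139)
2^512 ≡ 16^2 = 256 ≡ 256 (mod 3139)
2^1024 ≡ 256^2 = 65536 ≡ 2756 (mod 3139)
2^2048 ≡ 2756^2 = 7595536 ≡ 2295 (mod 3139)
3138 = 2048 + 1024 + 64 + 2 in binary powers of 2.
So 2^3138 ≡ 2295 · 2756 · 2922 · 4 ≡ 3057 (mod 3139).
Since 3057 ≠ 1, base 2 is a Fermat witness: 3139 is composite.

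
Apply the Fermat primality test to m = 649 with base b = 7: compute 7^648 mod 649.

64

7^1 ≡ 7 (mod 649)
7^2 ≡ 7^2 = 49 ≡ 49 (mod 649)
7^4 ≡ 49^2 = 2401 ≡ 454 (mod 649)
7^8 ≡ 454^2 = 206116 ≡ 383 (mod 649)
7^16 ≡ 383^2 = 146689 ≡ 15 (mod 649)
7^32 ≡ 15^2 = 225 ≡ 225 (mod 649)
7^64 ≡ 225^2 = 50625 ≡ 3 (mod 649)
7^128 ≡ 3^2 = 9 ≡ 9 (mod 649)
7^256 ≡ 9^2 = 81 ≡ 81 (mod 649)
7^512 ≡ 81^2 = 6561 ≡ 71 (mod 649)
648 = 512 + 128 + 8 in binary powers of 2.
So 7^648 ≡ 71 · 9 · 383 ≡ 64 (mod 649).
Since 64 ≠ 1, base 7 is a Fermat witness: 649 is composite.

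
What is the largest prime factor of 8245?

8245 = 5 · 1649
1649 = 17 · 97
97 is prime.
So 8245 = 5 · 17 · 97; the largest prime factor is 97.

97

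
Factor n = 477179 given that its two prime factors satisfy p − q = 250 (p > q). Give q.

577

Since p = q + 250, we have 477179 = q(q + 250), so q² + 250q − 477179 = 0.
Discriminant: 250² + 4·477179 = 62500 + 1908716 = 1971216; √1971216 = 1404.
q = (−250 + 1404)/2 = 577, and p = q + 250 = 827.
Check: 577 · 827 = 477179.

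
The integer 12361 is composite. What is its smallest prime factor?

12361 is odd.
Digit sum 13, not divisible by 3.
Ends in 1: not divisible by 5.
7: 12361 = 7·1765 + 6
11: 12361 = 11·1123 + 8
13: 12361 = 13·950 + 11
17: 12361 = 17·727 + 2
19: 12361 = 19·650 + 11
23: 12361 = 23·537 + 10
29: 12361 = 29·426 + 7
31: 12361 = 31·398 + 23
37: 12361 = 37·334 + 3
41: 12361 = 41·301 + 20
43: 12361 = 43·287 + 20
47: 12361 = 47·263

47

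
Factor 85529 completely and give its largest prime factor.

89

85529 = 31 · 2759
2759 = 31 · 89
89 is prime.
So 85529 = 31^2 · 89; the largest prime factor is 89.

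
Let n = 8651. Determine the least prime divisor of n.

41

8651 is odd.
Digit sum 20, not divisible by 3.
Ends in 1: not divisible by 5.
7: 8651 = 7·1235 + 6
11: 8651 = 11·786 + 5
13: 8651 = 13·665 + 6
17: 8651 = 17·508 + 15
19: 8651 = 19·455 + 6
23: 8651 = 23·376 + 3
29: 8651 = 29·298 + 9
31: 8651 = 31·279 + 2
37: 8651 = 37·233 + 30
41: 8651 = 41·211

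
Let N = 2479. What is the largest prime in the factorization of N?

2479 = 37 · 67
67 is prime.
So 2479 = 37 · 67; the largest prime factor is 67.

67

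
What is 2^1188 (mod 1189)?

2^1 ≡ 2 (mod 1189)
2^2 ≡ 2^2 = 4 ≡ 4 (mod 1189)
2^4 ≡ 4^2 = 16 ≡ 16 (mod 1189)
2^8 ≡ 16^2 = 256 ≡ 256 (mod 1189)
2^16 ≡ 256^2 = 65536 ≡ 141 (mod 1189)
2^32 ≡ 141^2 = 19881 ≡ 857 (mod 1189)
2^64 ≡ 857^2 = 734449 ≡ 836 (mod 1189)
2^128 ≡ 836^2 = 698896 ≡ 953 (mod 1189)
2^256 ≡ 953^2 = 908209 ≡ 1002 (mod 1189)
2^512 ≡ 1002^2 = 1004004 ≡ 488 (mod 1189)
2^1024 ≡ 488^2 = 238144 ≡ 344 (mod 1189)
1188 = 1024 + 128 + 32 + 4 in binary powers of 2.
So 2^1188 ≡ 344 · 953 · 857 · 16 ≡ 297 (mod 1189).
Since 297 ≠ 1, base 2 is a Fermat witness: 1189 is composite.

297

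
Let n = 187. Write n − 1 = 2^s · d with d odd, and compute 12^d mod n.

187 − 1 = 186 = 2^1 · 93, so d = 93.
12^1 ≡ 12 (mod 187)
12^2 ≡ 12^2 = 144 ≡ 144 (mod 187)
12^4 ≡ 144^2 = 20736 ≡ 166 (mod 187)
12^8 ≡ 166^2 = 27556 ≡ 67 (mod 187)
12^16 ≡ 67^2 = 4489 ≡ 1 (mod 187)
12^32 ≡ 1^2 = 1 ≡ 1 (mod 187)
12^64 ≡ 1^2 = 1 ≡ 1 (mod 187)
93 = 64 + 16 + 8 + 4 + 1 in binary powers of 2.
So 12^93 ≡ 1 · 1 · 67 · 166 · 12 ≡ 133 (mod 187).
Squaring chain: 133; never reaches −1, so base 12 is a Miller–Rabin witness that 187 is composite.

133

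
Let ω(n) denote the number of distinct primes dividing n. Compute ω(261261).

5

261261 = 3^2 · 29029
29029 = 7 · 4147
4147 = 11 · 377
377 = 13 · 29
261261 = 3^2 · 7 · 11 · 13 · 29, which has 5 distinct prime factors.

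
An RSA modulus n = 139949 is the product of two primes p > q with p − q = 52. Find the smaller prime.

Since p = q + 52, we have 139949 = q(q + 52), so q² + 52q − 139949 = 0.
Discriminant: 52² + 4·139949 = 2704 + 559796 = 562500; √562500 = 750.
q = (−52 + 750)/2 = 349, and p = q + 52 = 401.
Check: 349 · 401 = 139949.

349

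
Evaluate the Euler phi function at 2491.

Factor: 2491 = 47 · 53.
φ(2491) = (47−1) · (53−1) = 46 · 52 = 2392.

2392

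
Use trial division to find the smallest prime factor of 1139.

1139 is odd.
Digit sum 14, not divisible by 3.
Ends in 9: not divisible by 5.
7: 1139 = 7·162 + 5
11: 1139 = 11·103 + 6
13: 1139 = 13·87 + 8
17: 1139 = 17·67

17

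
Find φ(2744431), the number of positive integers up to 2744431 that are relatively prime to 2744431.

Factor: 2744431 = 113 · 149 · 163.
φ(2744431) = (113−1) · (149−1) · (163−1) = 112 · 148 · 162 = 2685312.

2685312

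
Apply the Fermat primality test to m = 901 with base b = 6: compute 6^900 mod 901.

208

6^1 ≡ 6 (mod 901)
6^2 ≡ 6^2 = 36 ≡ 36 (mod 901)
6^4 ≡ 36^2 = 1296 ≡ 395 (mod 901)
6^8 ≡ 395^2 = 156025 ≡ 152 (mod 901)
6^16 ≡ 152^2 = 23104 ≡ 579 (mod 901)
6^32 ≡ 579^2 = 335241 ≡ 69 (mod 901)
6^64 ≡ 69^2 = 4761 ≡ 256 (mod 901)
6^128 ≡ 256^2 = 65536 ≡ 664 (mod 901)
6^256 ≡ 664^2 = 440896 ≡ 307 (mod 901)
6^512 ≡ 307^2 = 94249 ≡ 545 (mod 901)
900 = 512 + 256 + 128 + 4 in binary powers of 2.
So 6^900 ≡ 545 · 307 · 664 · 395 ≡ 208 (mod 901).
Since 208 ≠ 1, base 6 is a Fermat witness: 901 is composite.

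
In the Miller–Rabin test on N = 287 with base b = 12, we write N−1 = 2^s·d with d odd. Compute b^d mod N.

287 − 1 = 286 = 2^1 · 143, so d = 143.
12^1 ≡ 12 (mod 287)
12^2 ≡ 12^2 = 144 ≡ 144 (mod 287)
12^4 ≡ 144^2 = 20736 ≡ 72 (mod 287)
12^8 ≡ 72^2 = 5184 ≡ 18 (mod 287)
12^16 ≡ 18^2 = 324 ≡ 37 (mod 287)
12^32 ≡ 37^2 = 1369 ≡ 221 (mod 287)
12^64 ≡ 221^2 = 48841 ≡ 51 (mod 287)
12^128 ≡ 51^2 = 2601 ≡ 18 (mod 287)
143 = 128 + 8 + 4 + 2 + 1 in binary powers of 2.
So 12^143 ≡ 18 · 18 · 72 · 144 · 12 ≡ 199 (mod 287).
Squaring chain: 199; never reaches −1, so base 12 is a Miller–Rabin witness that 287 is composite.

199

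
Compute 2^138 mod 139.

2^1 ≡ 2 (mod 139)
2^2 ≡ 2^2 = 4 ≡ 4 (mod 139)
2^4 ≡ 4^2 = 16 ≡ 16 (mod 139)
2^8 ≡ 16^2 = 256 ≡ 117 (mod 139)
2^16 ≡ 117^2 = 13689 ≡ 67 (mod 139)
2^32 ≡ 67^2 = 4489 ≡ 41 (mod 139)
2^64 ≡ 41^2 = 1681 ≡ 13 (mod 139)
2^128 ≡ 13^2 = 169 ≡ 30 (mod 139)
138 = 128 + 8 + 2 in binary powers of 2.
So 2^138 ≡ 30 · 117 · 4 ≡ 1 (mod 139).
Since the result is 1, base 2 gives no evidence that 139 is composite.

1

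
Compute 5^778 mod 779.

5^1 ≡ 5 (mod 779)
5^2 ≡ 5^2 = 25 ≡ 25 (mod 779)
5^4 ≡ 25^2 = 625 ≡ 625 (mod 779)
5^8 ≡ 625^2 = 390625 ≡ 346 (mod 779)
5^16 ≡ 346^2 = 119716 ≡ 529 (mod 779)
5^32 ≡ 529^2 = 279841 ≡ 180 (mod 779)
5^64 ≡ 180^2 = 32400 ≡ 461 (mod 779)
5^128 ≡ 461^2 = 212521 ≡ 633 (mod 779)
5^256 ≡ 633^2 = 400689 ≡ 283 (mod 779)
5^512 ≡ 283^2 = 80089 ≡ 631 (mod 779)
778 = 512 + 256 + 8 + 2 in binary powers of 2.
So 5^778 ≡ 631 · 283 · 346 · 25 ≡ 720 (mod 779).
Since 720 ≠ 1, base 5 is a Fermat witness: 779 is composite.

720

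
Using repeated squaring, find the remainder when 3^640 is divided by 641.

3^1 ≡ 3 (mod 641)
3^2 ≡ 3^2 = 9 ≡ 9 (mod 641)
3^4 ≡ 9^2 = 81 ≡ 81 (mod 641)
3^8 ≡ 81^2 = 6561 ≡ 151 (mod 641)
3^16 ≡ 151^2 = 22801 ≡ 366 (mod 641)
3^32 ≡ 366^2 = 133956 ≡ 628 (mod 641)
3^64 ≡ 628^2 = 394384 ≡ 169 (mod 641)
3^128 ≡ 169^2 = 28561 ≡ 357 (mod 641)
3^256 ≡ 357^2 = 127449 ≡ 531 (mod 641)
3^512 ≡ 531^2 = 281961 ≡ 562 (mod 641)
640 = 512 + 128 in binary powers of 2.
So 3^640 ≡ 562 · 357 ≡ 1 (mod 641).
Since the result is 1, base 3 gives no evidence that 641 is composite.

1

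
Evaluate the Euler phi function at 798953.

769120

Factor: 798953 = 47 · 89 · 191.
φ(798953) = (47−1) · (89−1) · (191−1) = 46 · 88 · 190 = 769120.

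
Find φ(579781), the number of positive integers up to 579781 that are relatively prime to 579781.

555360

Factor: 579781 = 41 · 79 · 179.
φ(579781) = (41−1) · (79−1) · (179−1) = 40 · 78 · 178 = 555360.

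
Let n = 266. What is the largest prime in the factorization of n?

19

266 = 2 · 133
133 = 7 · 19
19 is prime.
So 266 = 2 · 7 · 19; the largest prime factor is 19.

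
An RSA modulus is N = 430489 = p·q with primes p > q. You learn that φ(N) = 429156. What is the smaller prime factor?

547

φ(n) = (p−1)(q−1) = n − (p+q) + 1, so p + q = 430489 − 429156 + 1 = 1334.
p and q are the roots of t² − 1334t + 430489 = 0.
Discriminant: 1334² − 4·430489 = 1779556 − 1721956 = 57600; √57600 = 240.
q = (1334 − 240)/2 = 547, p = (1334 + 240)/2 = 787.
Check: 547 · 787 = 430489.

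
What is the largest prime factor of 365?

73

365 = 5 · 73
73 is prime.
So 365 = 5 · 73; the largest prime factor is 73.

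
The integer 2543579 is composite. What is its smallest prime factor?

43

2543579 is odd.
Digit sum 35, not divisible by 3.
Ends in 9: not divisible by 5.
7: 2543579 = 7·363368 + 3
11: 2543579 = 11·231234 + 5
13: 2543579 = 13·195659 + 12
17: 2543579 = 17·149622 + 5
19: 2543579 = 19·133872 + 11
23: 2543579 = 23·110590 + 9
29: 2543579 = 29·87709 + 18
31: 2543579 = 31·82050 + 29
37: 2543579 = 37·68745 + 14
41: 2543579 = 41·62038 + 21
43: 2543579 = 43·59153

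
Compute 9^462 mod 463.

9^1 ≡ 9 (mod 463)
9^2 ≡ 9^2 = 81 ≡ 81 (mod 463)
9^4 ≡ 81^2 = 6561 ≡ 79 (mod 463)
9^8 ≡ 79^2 = 6241 ≡ 222 (mod 463)
9^16 ≡ 222^2 = 49284 ≡ 206 (mod 463)
9^32 ≡ 206^2 = 42436 ≡ 303 (mod 463)
9^64 ≡ 303^2 = 91809 ≡ 135 (mod 463)
9^128 ≡ 135^2 = 18225 ≡ 168 (mod 463)
9^256 ≡ 168^2 = 28224 ≡ 444 (mod 463)
462 = 256 + 128 + 64 + 8 + 4 + 2 in binary powers of 2.
So 9^462 ≡ 444 · 168 · 135 · 222 · 79 · 81 ≡ 1 (mod 463).
Since the result is 1, base 9 gives no evidence that 463 is composite.

1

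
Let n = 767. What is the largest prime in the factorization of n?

767 = 13 · 59
59 is prime.
So 767 = 13 · 59; the largest prime factor is 59.

59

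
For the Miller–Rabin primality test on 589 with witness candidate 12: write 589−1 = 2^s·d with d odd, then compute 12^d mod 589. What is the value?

589 − 1 = 588 = 2^2 · 147, so d = 147.
12^1 ≡ 12 (mod 589)
12^2 ≡ 12^2 = 144 ≡ 144 (mod 589)
12^4 ≡ 144^2 = 20736 ≡ 121 (mod 589)
12^8 ≡ 121^2 = 14641 ≡ 505 (mod 589)
12^16 ≡ 505^2 = 255025 ≡ 577 (mod 589)
12^32 ≡ 577^2 = 332929 ≡ 144 (mod 589)
12^64 ≡ 144^2 = 20736 ≡ 121 (mod 589)
12^128 ≡ 121^2 = 14641 ≡ 505 (mod 589)
147 = 128 + 16 + 2 + 1 in binary powers of 2.
So 12^147 ≡ 505 · 577 · 144 · 12 ≡ 151 (mod 589).
Squaring chain: 151 → 419; never reaches −1, so base 12 is a Miller–Rabin witness that 589 is composite.

151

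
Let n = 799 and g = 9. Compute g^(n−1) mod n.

9^1 ≡ 9 (mod 799)
9^2 ≡ 9^2 = 81 ≡ 81 (mod 799)
9^4 ≡ 81^2 = 6561 ≡ 169 (mod 799)
9^8 ≡ 169^2 = 28561 ≡ 596 (mod 799)
9^16 ≡ 596^2 = 355216 ≡ 460 (mod 799)
9^32 ≡ 460^2 = 211600 ≡ 664 (mod 799)
9^64 ≡ 664^2 = 440896 ≡ 647 (mod 799)
9^128 ≡ 647^2 = 418609 ≡ 732 (mod 799)
9^256 ≡ 732^2 = 535824 ≡ 494 (mod 799)
9^512 ≡ 494^2 = 244036 ≡ 341 (mod 799)
798 = 512 + 256 + 16 + 8 + 4 + 2 in binary powers of 2.
So 9^798 ≡ 341 · 494 · 460 · 596 · 169 · 81 ≡ 225 (mod 799).
Since 225 ≠ 1, base 9 is a Fermat witness: 799 is composite.

225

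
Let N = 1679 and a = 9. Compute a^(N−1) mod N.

210

9^1 ≡ 9 (mod 1679)
9^2 ≡ 9^2 = 81 ≡ 81 (mod 1679)
9^4 ≡ 81^2 = 6561 ≡ 1524 (mod 1679)
9^8 ≡ 1524^2 = 2322576 ≡ 519 (mod 1679)
9^16 ≡ 519^2 = 269361 ≡ 721 (mod 1679)
9^32 ≡ 721^2 = 519841 ≡ 1030 (mod 1679)
9^64 ≡ 1030^2 = 1060900 ≡ 1451 (mod 1679)
9^128 ≡ 1451^2 = 2105401 ≡ 1614 (mod 1679)
9^256 ≡ 1614^2 = 2604996 ≡ 867 (mod 1679)
9^512 ≡ 867^2 = 751689 ≡ 1176 (mod 1679)
9^1024 ≡ 1176^2 = 1382976 ≡ 1159 (mod 1679)
1678 = 1024 + 512 + 128 + 8 + 4 + 2 in binary powers of 2.
So 9^1678 ≡ 1159 · 1176 · 1614 · 519 · 1524 · 81 ≡ 210 (mod 1679).
Since 210 ≠ 1, base 9 is a Fermat witness: 1679 is composite.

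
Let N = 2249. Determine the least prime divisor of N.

2249 is odd.
Digit sum 17, not divisible by 3.
Ends in 9: not divisible by 5.
7: 2249 = 7·321 + 2
11: 2249 = 11·204 + 5
13: 2249 = 13·173

13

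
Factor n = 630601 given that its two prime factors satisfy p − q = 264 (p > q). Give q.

Since p = q + 264, we have 630601 = q(q + 264), so q² + 264q − 630601 = 0.
Discriminant: 264² + 4·630601 = 69696 + 2522404 = 2592100; √2592100 = 1610.
q = (−264 + 1610)/2 = 673, and p = q + 264 = 937.
Check: 673 · 937 = 630601.

673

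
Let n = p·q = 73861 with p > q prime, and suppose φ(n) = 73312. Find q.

φ(n) = (p−1)(q−1) = n − (p+q) + 1, so p + q = 73861 − 73312 + 1 = 550.
p and q are the roots of t² − 550t + 73861 = 0.
Discriminant: 550² − 4·73861 = 302500 − 295444 = 7056; √7056 = 84.
q = (550 − 84)/2 = 233, p = (550 + 84)/2 = 317.
Check: 233 · 317 = 73861.

233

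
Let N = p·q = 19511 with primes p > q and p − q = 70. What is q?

Since p = q + 70, we have 19511 = q(q + 70), so q² + 70q − 19511 = 0.
Discriminant: 70² + 4·19511 = 4900 + 78044 = 82944; √82944 = 288.
q = (−70 + 288)/2 = 109, and p = q + 70 = 179.
Check: 109 · 179 = 19511.

109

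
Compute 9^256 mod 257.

9^1 ≡ 9 (mod 257)
9^2 ≡ 9^2 = 81 ≡ 81 (mod 257)
9^4 ≡ 81^2 = 6561 ≡ 136 (mod 257)
9^8 ≡ 136^2 = 18496 ≡ 249 (mod 257)
9^16 ≡ 249^2 = 62001 ≡ 64 (mod 257)
9^32 ≡ 64^2 = 4096 ≡ 241 (mod 257)
9^64 ≡ 241^2 = 58081 ≡ 256 (mod 257)
9^128 ≡ 256^2 = 65536 ≡ 1 (mod 257)
9^256 ≡ 1^2 = 1 ≡ 1 (mod 257)
256 = 256 in binary powers of 2.
So 9^256 ≡ 1 ≡ 1 (mod 257).
Since the result is 1, base 9 gives no evidence that 257 is composite.

1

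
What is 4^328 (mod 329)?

242

4^1 ≡ 4 (mod 329)
4^2 ≡ 4^2 = 16 ≡ 16 (mod 329)
4^4 ≡ 16^2 = 256 ≡ 256 (mod 329)
4^8 ≡ 256^2 = 65536 ≡ 65 (mod 329)
4^16 ≡ 65^2 = 4225 ≡ 277 (mod 329)
4^32 ≡ 277^2 = 76729 ≡ 72 (mod 329)
4^64 ≡ 72^2 = 5184 ≡ 249 (mod 329)
4^128 ≡ 249^2 = 62001 ≡ 149 (mod 329)
4^256 ≡ 149^2 = 22201 ≡ 158 (mod 329)
328 = 256 + 64 + 8 in binary powers of 2.
So 4^328 ≡ 158 · 249 · 65 ≡ 242 (mod 329).
Since 242 ≠ 1, base 4 is a Fermat witness: 329 is composite.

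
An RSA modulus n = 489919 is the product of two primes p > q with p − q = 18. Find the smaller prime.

Since p = q + 18, we have 489919 = q(q + 18), so q² + 18q − 489919 = 0.
Discriminant: 18² + 4·489919 = 324 + 1959676 = 1960000; √1960000 = 1400.
q = (−18 + 1400)/2 = 691, and p = q + 18 = 709.
Check: 691 · 709 = 489919.

691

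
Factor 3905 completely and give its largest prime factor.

71

3905 = 5 · 781
781 = 11 · 71
71 is prime.
So 3905 = 5 · 11 · 71; the largest prime factor is 71.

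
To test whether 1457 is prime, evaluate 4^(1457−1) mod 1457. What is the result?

4^1 ≡ 4 (mod 1457)
4^2 ≡ 4^2 = 16 ≡ 16 (mod 1457)
4^4 ≡ 16^2 = 256 ≡ 256 (mod 1457)
4^8 ≡ 256^2 = 65536 ≡ 1428 (mod 1457)
4^16 ≡ 1428^2 = 2039184 ≡ 841 (mod 1457)
4^32 ≡ 841^2 = 707281 ≡ 636 (mod 1457)
4^64 ≡ 636^2 = 404496 ≡ 907 (mod 1457)
4^128 ≡ 907^2 = 822649 ≡ 901 (mod 1457)
4^256 ≡ 901^2 = 811801 ≡ 252 (mod 1457)
4^512 ≡ 252^2 = 63504 ≡ 853 (mod 1457)
4^1024 ≡ 853^2 = 727609 ≡ 566 (mod 1457)
1456 = 1024 + 256 + 128 + 32 + 16 in binary powers of 2.
So 4^1456 ≡ 566 · 252 · 901 · 636 · 841 ≡ 686 (mod 1457).
Since 686 ≠ 1, base 4 is a Fermat witness: 1457 is composite.

686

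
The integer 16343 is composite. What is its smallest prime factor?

16343 is odd.
Digit sum 17, not divisible by 3.
Ends in 3: not divisible by 5.
7: 16343 = 7·2334 + 5
11: 16343 = 11·1485 + 8
13: 16343 = 13·1257 + 2
17: 16343 = 17·961 + 6
19: 16343 = 19·860 + 3
23: 16343 = 23·710 + 13
29: 16343 = 29·563 + 16
31: 16343 = 31·527 + 6
37: 16343 = 37·441 + 26
41: 16343 = 41·398 + 25
43: 16343 = 43·380 + 3
47: 16343 = 47·347 + 34
53: 16343 = 53·308 + 19
59: 16343 = 59·277

59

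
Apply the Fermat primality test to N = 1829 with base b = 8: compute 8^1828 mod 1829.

1349

8^1 ≡ 8 (mod 1829)
8^2 ≡ 8^2 = 64 ≡ 64 (mod 1829)
8^4 ≡ 64^2 = 4096 ≡ 438 (mod 1829)
8^8 ≡ 438^2 = 191844 ≡ 1628 (mod 1829)
8^16 ≡ 1628^2 = 2650384 ≡ 163 (mod 1829)
8^32 ≡ 163^2 = 26569 ≡ 963 (mod 1829)
8^64 ≡ 963^2 = 927369 ≡ 66 (mod 1829)
8^128 ≡ 66^2 = 4356 ≡ 698 (mod 1829)
8^256 ≡ 698^2 = 487204 ≡ 690 (mod 1829)
8^512 ≡ 690^2 = 476100 ≡ 560 (mod 1829)
8^1024 ≡ 560^2 = 313600 ≡ 841 (mod 1829)
1828 = 1024 + 512 + 256 + 32 + 4 in binary powers of 2.
So 8^1828 ≡ 841 · 560 · 690 · 963 · 438 ≡ 1349 (mod 1829).
Since 1349 ≠ 1, base 8 is a Fermat witness: 1829 is composite.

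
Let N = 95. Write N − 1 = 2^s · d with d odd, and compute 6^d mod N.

95 − 1 = 94 = 2^1 · 47, so d = 47.
6^1 ≡ 6 (mod 95)
6^2 ≡ 6^2 = 36 ≡ 36 (mod 95)
6^4 ≡ 36^2 = 1296 ≡ 61 (mod 95)
6^8 ≡ 61^2 = 3721 ≡ 16 (mod 95)
6^16 ≡ 16^2 = 256 ≡ 66 (mod 95)
6^32 ≡ 66^2 = 4356 ≡ 81 (mod 95)
47 = 32 + 8 + 4 + 2 + 1 in binary powers of 2.
So 6^47 ≡ 81 · 16 · 61 · 36 · 6 ≡ 36 (mod 95).
Squaring chain: 36; never reaches −1, so base 6 is a Miller–Rabin witness that 95 is composite.

36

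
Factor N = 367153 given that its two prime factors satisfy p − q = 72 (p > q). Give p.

Since p = q + 72, we have 367153 = q(q + 72), so q² + 72q − 367153 = 0.
Discriminant: 72² + 4·367153 = 5184 + 1468612 = 1473796; √1473796 = 1214.
q = (−72 + 1214)/2 = 571, and p = q + 72 = 643.
Check: 571 · 643 = 367153.

643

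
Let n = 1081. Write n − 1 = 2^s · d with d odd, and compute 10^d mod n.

1081 − 1 = 1080 = 2^3 · 135, so d = 135.
10^1 ≡ 10 (mod 1081)
10^2 ≡ 10^2 = 100 ≡ 100 (mod 1081)
10^4 ≡ 100^2 = 10000 ≡ 271 (mod 1081)
10^8 ≡ 271^2 = 73441 ≡ 1014 (mod 1081)
10^16 ≡ 1014^2 = 1028196 ≡ 165 (mod 1081)
10^32 ≡ 165^2 = 27225 ≡ 200 (mod 1081)
10^64 ≡ 200^2 = 40000 ≡ 3 (mod 1081)
10^128 ≡ 3^2 = 9 ≡ 9 (mod 1081)
135 = 128 + 4 + 2 + 1 in binary powers of 2.
So 10^135 ≡ 9 · 271 · 100 · 10 ≡ 264 (mod 1081).
Squaring chain: 264 → 512 → 542; never reaches −1, so base 10 is a Miller–Rabin witness that 1081 is composite.

264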